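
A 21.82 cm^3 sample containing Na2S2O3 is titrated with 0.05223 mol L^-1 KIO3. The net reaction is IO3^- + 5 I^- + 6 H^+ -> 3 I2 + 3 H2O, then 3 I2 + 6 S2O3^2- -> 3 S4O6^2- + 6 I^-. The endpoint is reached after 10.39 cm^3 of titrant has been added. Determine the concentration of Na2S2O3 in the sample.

0.149 M

n(KIO3) = 0.05223 x 0.01039 = 0.0005427 mol.
From the balanced equation, 1 mol KIO3 reacts with 6 mol Na2S2O3, so n(Na2S2O3) = 0.0005427 x 6/1 = 0.003256 mol.
[Na2S2O3] = 0.003256 / 0.02182 L = 0.149 M.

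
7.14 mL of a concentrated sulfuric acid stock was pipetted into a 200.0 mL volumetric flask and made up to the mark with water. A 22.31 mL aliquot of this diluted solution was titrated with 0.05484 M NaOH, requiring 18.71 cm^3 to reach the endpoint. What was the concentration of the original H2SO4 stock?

0.644 M

n(NaOH) = 0.05484 x 0.01871 = 0.001026 mol.
n(H2SO4) in the aliquot = 0.001026 x 1/2 = 0.0005130 mol.
[diluted H2SO4] = 0.0005130 / 0.02231 = 0.02300 M.
Dilution factor = 200.0/7.140 = 28.01, so [stock] = 0.02300 x 28.01 = 0.644 M.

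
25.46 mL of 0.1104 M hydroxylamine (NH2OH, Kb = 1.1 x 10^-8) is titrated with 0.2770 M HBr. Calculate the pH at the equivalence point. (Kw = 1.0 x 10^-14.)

3.57

n(NH2OH) = 0.1104 x 0.02546 = 0.002811 mol; V(HBr) at equivalence = 0.002811/0.2770 = 0.01015 L.
At equivalence the base is fully converted to NH3OH+; total volume = 0.03561 L, so [NH3OH+] = 0.002811/0.03561 = 0.07894 M.
Ka(NH3OH+) = Kw/Kb = 1.0e-14 / 1.1 x 10^-8 = 9.09e-7.
[H^+] = sqrt(Ka x [NH3OH+]) = sqrt(9.09e-7 x 0.07894) = 0.000268 M.
pH = -log(0.000268) = 3.57.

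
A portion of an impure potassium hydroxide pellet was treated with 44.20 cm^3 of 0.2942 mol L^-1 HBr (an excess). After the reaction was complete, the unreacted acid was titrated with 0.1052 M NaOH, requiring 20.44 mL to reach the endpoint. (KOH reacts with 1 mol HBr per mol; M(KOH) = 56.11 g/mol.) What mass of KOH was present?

0.609 g

Total n(HBr) added = 0.2942 x 0.04420 = 0.01300 mol.
n(NaOH) used = 0.1052 x 0.02044 = 0.002150 mol, which equals the excess n(HBr).
So n(HBr) consumed by the sample = 0.01300 - 0.002150 = 0.01085 mol.
n(KOH) = 0.01085 / 1 = 0.01085 mol.
mass = 0.01085 mol x 56.11 g/mol = 0.609 g.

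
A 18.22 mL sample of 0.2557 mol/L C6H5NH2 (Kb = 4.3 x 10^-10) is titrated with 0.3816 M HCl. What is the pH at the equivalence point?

2.72

n(C6H5NH2) = 0.2557 x 0.01822 = 0.004659 mol; V(HCl) at equivalence = 0.004659/0.3816 = 0.01221 L.
At equivalence the base is fully converted to C6H5NH3+; total volume = 0.03043 L, so [C6H5NH3+] = 0.004659/0.03043 = 0.1531 M.
Ka(C6H5NH3+) = Kw/Kb = 1.0e-14 / 4.3 x 10^-10 = 2.33e-5.
[H^+] = sqrt(Ka x [C6H5NH3+]) = sqrt(2.33e-5 x 0.1531) = 0.00189 M.
pH = -log(0.00189) = 2.72.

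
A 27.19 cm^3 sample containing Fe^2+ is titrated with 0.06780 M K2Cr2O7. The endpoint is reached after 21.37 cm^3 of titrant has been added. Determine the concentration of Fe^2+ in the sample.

0.320 M

n(K2Cr2O7) = 0.06780 x 0.02137 = 0.001449 mol.
From the balanced equation, 1 mol K2Cr2O7 reacts with 6 mol Fe^2+, so n(Fe^2+) = 0.001449 x 6/1 = 0.008693 mol.
[Fe^2+] = 0.008693 / 0.02719 L = 0.320 M.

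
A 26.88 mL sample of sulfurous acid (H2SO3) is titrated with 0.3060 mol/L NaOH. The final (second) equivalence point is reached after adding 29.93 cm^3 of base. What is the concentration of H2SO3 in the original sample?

n(NaOH) = 0.3060 x 0.02993 = 0.009159 mol.
At the final (second) equivalence point, 2 mol OH^- react per mol H2SO3, so n(H2SO3) = 0.009159 / 2 = 0.004579 mol.
[H2SO3] = 0.004579 / 0.02688 L = 0.170 M.

0.170 M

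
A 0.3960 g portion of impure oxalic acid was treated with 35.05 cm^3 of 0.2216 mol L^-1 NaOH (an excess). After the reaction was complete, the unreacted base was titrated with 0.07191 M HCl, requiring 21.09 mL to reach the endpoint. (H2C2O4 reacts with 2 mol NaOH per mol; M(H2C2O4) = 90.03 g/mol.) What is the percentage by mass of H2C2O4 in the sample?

Total n(NaOH) added = 0.2216 x 0.03505 = 0.007767 mol.
n(HCl) used = 0.07191 x 0.02109 = 0.001517 mol, which equals the excess n(NaOH).
So n(NaOH) consumed by the sample = 0.007767 - 0.001517 = 0.006250 mol.
n(H2C2O4) = 0.006250 / 2 = 0.003125 mol.
mass H2C2O4 = 0.003125 x 90.03 = 0.2814 g, so %H2C2O4 = 0.2814/0.3960 x 100 = 71.1%.

71.1%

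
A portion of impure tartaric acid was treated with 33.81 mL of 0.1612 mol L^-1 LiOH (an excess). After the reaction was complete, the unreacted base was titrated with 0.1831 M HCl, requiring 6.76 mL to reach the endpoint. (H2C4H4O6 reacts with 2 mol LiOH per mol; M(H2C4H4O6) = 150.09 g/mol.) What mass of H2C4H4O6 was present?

0.316 g

Total n(LiOH) added = 0.1612 x 0.03381 = 0.005450 mol.
n(HCl) used = 0.1831 x 0.006760 = 0.001238 mol, which equals the excess n(LiOH).
So n(LiOH) consumed by the sample = 0.005450 - 0.001238 = 0.004212 mol.
n(H2C4H4O6) = 0.004212 / 2 = 0.002106 mol.
mass = 0.002106 mol x 150.09 g/mol = 0.316 g.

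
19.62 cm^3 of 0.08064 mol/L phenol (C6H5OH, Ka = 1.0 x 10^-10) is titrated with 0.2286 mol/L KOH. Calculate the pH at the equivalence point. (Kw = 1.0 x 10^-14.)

11.39

n(C6H5OH) = 0.08064 x 0.01962 = 0.001582 mol; V(KOH) at equivalence = 0.001582/0.2286 = 0.006921 L.
At equivalence all the acid is converted to C6H5O-; total volume = 0.01962 + 0.006921 = 0.02654 L, so [C6H5O-] = 0.001582/0.02654 = 0.05961 M.
Kb = Kw/Ka = 1.0e-14 / 1.0 x 10^-10 = 0.000100.
[OH^-] = sqrt(Kb x [C6H5O-]) = sqrt(0.000100 x 0.05961) = 0.00244 M.
pOH = 2.61, so pH = 14.00 - 2.61 = 11.39.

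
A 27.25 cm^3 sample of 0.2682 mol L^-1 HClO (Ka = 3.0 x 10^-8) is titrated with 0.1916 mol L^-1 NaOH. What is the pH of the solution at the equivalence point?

10.29

n(HClO) = 0.2682 x 0.02725 = 0.007308 mol; V(NaOH) at equivalence = 0.007308/0.1916 = 0.03814 L.
At equivalence all the acid is converted to ClO-; total volume = 0.02725 + 0.03814 = 0.06539 L, so [ClO-] = 0.007308/0.06539 = 0.1118 M.
Kb = Kw/Ka = 1.0e-14 / 3.0 x 10^-8 = 3.33e-7.
[OH^-] = sqrt(Kb x [ClO-]) = sqrt(3.33e-7 x 0.1118) = 0.000193 M.
pOH = 3.71, so pH = 14.00 - 3.71 = 10.29.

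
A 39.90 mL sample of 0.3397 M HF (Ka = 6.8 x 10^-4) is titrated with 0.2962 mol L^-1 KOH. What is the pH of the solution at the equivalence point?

8.18

n(HF) = 0.3397 x 0.03990 = 0.01355 mol; V(KOH) at equivalence = 0.01355/0.2962 = 0.04576 L.
At equivalence all the acid is converted to F-; total volume = 0.03990 + 0.04576 = 0.08566 L, so [F-] = 0.01355/0.08566 = 0.1582 M.
Kb = Kw/Ka = 1.0e-14 / 6.8 x 10^-4 = 1.47e-11.
[OH^-] = sqrt(Kb x [F-]) = sqrt(1.47e-11 x 0.1582) = 1.53e-6 M.
pOH = 5.82, so pH = 14.00 - 5.82 = 8.18.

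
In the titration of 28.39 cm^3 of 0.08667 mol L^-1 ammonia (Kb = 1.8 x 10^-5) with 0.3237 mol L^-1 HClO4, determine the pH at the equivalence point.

5.21

n(NH3) = 0.08667 x 0.02839 = 0.002461 mol; V(HClO4) at equivalence = 0.002461/0.3237 = 0.007601 L.
At equivalence the base is fully converted to NH4+; total volume = 0.03599 L, so [NH4+] = 0.002461/0.03599 = 0.06837 M.
Ka(NH4+) = Kw/Kb = 1.0e-14 / 1.8 x 10^-5 = 5.56e-10.
[H^+] = sqrt(Ka x [NH4+]) = sqrt(5.56e-10 x 0.06837) = 6.16e-6 M.
pH = -log(6.16e-6) = 5.21.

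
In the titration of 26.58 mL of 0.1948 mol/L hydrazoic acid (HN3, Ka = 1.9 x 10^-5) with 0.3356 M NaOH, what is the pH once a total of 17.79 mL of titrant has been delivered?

n(acid) = 0.1948 x 0.02658 = 0.005178 mol; n(NaOH) added = 0.3356 x 0.01779 = 0.005970 mol.
Base is in excess by 0.005970 - 0.005178 = 0.0007925 mol in a total volume of 0.04437 L.
[OH^-] = 0.0007925/0.04437 = 0.01786 M, so pOH = 1.75 and pH = 14.00 - 1.75 = 12.25.

12.25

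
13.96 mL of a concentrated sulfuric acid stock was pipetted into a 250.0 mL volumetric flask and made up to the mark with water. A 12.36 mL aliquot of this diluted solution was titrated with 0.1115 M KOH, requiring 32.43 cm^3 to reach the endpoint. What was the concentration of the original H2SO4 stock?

n(KOH) = 0.1115 x 0.03243 = 0.003616 mol.
n(H2SO4) in the aliquot = 0.003616 x 1/2 = 0.001808 mol.
[diluted H2SO4] = 0.001808 / 0.01236 = 0.1463 M.
Dilution factor = 250.0/13.96 = 17.91, so [stock] = 0.1463 x 17.91 = 2.62 M.

2.62 M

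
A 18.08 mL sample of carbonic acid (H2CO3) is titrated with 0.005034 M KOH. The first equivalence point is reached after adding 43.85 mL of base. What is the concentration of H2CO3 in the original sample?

n(KOH) = 0.005034 x 0.04385 = 0.0002207 mol.
At the first equivalence point, 1 mol OH^- react per mol H2CO3, so n(H2CO3) = 0.0002207 / 1 = 0.0002207 mol.
[H2CO3] = 0.0002207 / 0.01808 L = 0.0122 M.

0.0122 M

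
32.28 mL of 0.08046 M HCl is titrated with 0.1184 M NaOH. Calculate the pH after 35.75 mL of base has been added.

12.38

n(acid) = 0.08046 x 0.03228 = 0.002597 mol; n(NaOH) added = 0.1184 x 0.03575 = 0.004233 mol.
Base is in excess by 0.004233 - 0.002597 = 0.001636 mol in a total volume of 0.06803 L.
[OH^-] = 0.001636/0.06803 = 0.02404 M, so pOH = 1.62 and pH = 14.00 - 1.62 = 12.38.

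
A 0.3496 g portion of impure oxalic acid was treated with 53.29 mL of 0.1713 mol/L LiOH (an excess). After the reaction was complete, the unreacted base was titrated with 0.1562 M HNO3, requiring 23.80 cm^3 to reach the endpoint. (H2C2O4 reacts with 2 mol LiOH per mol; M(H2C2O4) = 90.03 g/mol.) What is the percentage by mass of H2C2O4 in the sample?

69.7%

Total n(LiOH) added = 0.1713 x 0.05329 = 0.009129 mol.
n(HNO3) used = 0.1562 x 0.02380 = 0.003718 mol, which equals the excess n(LiOH).
So n(LiOH) consumed by the sample = 0.009129 - 0.003718 = 0.005411 mol.
n(H2C2O4) = 0.005411 / 2 = 0.002706 mol.
mass H2C2O4 = 0.002706 x 90.03 = 0.2436 g, so %H2C2O4 = 0.2436/0.3496 x 100 = 69.7%.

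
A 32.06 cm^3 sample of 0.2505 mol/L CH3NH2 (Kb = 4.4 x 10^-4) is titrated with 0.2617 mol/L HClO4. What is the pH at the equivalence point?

n(CH3NH2) = 0.2505 x 0.03206 = 0.008031 mol; V(HClO4) at equivalence = 0.008031/0.2617 = 0.03069 L.
At equivalence the base is fully converted to CH3NH3+; total volume = 0.06275 L, so [CH3NH3+] = 0.008031/0.06275 = 0.1280 M.
Ka(CH3NH3+) = Kw/Kb = 1.0e-14 / 4.4 x 10^-4 = 2.27e-11.
[H^+] = sqrt(Ka x [CH3NH3+]) = sqrt(2.27e-11 x 0.1280) = 1.71e-6 M.
pH = -log(1.71e-6) = 5.77.

5.77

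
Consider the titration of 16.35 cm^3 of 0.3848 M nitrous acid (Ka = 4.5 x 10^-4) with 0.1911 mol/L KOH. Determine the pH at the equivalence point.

8.23

n(HNO2) = 0.3848 x 0.01635 = 0.006291 mol; V(KOH) at equivalence = 0.006291/0.1911 = 0.03292 L.
At equivalence all the acid is converted to NO2-; total volume = 0.01635 + 0.03292 = 0.04927 L, so [NO2-] = 0.006291/0.04927 = 0.1277 M.
Kb = Kw/Ka = 1.0e-14 / 4.5 x 10^-4 = 2.22e-11.
[OH^-] = sqrt(Kb x [NO2-]) = sqrt(2.22e-11 x 0.1277) = 1.68e-6 M.
pOH = 5.77, so pH = 14.00 - 5.77 = 8.23.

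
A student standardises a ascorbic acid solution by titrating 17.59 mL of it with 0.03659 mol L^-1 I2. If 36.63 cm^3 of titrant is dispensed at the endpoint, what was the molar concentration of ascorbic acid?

n(I2) = 0.03659 x 0.03663 = 0.001340 mol.
From the balanced equation, 1 mol I2 reacts with 1 mol ascorbic acid, so n(ascorbic acid) = 0.001340 x 1/1 = 0.001340 mol.
[ascorbic acid] = 0.001340 / 0.01759 L = 0.0762 M.

0.0762 M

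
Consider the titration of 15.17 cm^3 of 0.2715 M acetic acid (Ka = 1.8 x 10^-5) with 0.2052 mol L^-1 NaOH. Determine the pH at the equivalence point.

n(CH3COOH) = 0.2715 x 0.01517 = 0.004119 mol; V(NaOH) at equivalence = 0.004119/0.2052 = 0.02007 L.
At equivalence all the acid is converted to CH3COO-; total volume = 0.01517 + 0.02007 = 0.03524 L, so [CH3COO-] = 0.004119/0.03524 = 0.1169 M.
Kb = Kw/Ka = 1.0e-14 / 1.8 x 10^-5 = 5.56e-10.
[OH^-] = sqrt(Kb x [CH3COO-]) = sqrt(5.56e-10 x 0.1169) = 8.06e-6 M.
pOH = 5.09, so pH = 14.00 - 5.09 = 8.91.

8.91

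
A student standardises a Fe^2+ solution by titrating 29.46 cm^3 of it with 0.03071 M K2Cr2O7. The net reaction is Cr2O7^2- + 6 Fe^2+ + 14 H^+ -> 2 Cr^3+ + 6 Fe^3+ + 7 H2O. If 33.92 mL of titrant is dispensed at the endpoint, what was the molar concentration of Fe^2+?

n(K2Cr2O7) = 0.03071 x 0.03392 = 0.001042 mol.
From the balanced equation, 1 mol K2Cr2O7 reacts with 6 mol Fe^2+, so n(Fe^2+) = 0.001042 x 6/1 = 0.006250 mol.
[Fe^2+] = 0.006250 / 0.02946 L = 0.212 M.

0.212 M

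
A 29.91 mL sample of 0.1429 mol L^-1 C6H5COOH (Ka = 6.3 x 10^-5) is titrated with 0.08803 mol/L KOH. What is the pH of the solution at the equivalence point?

n(C6H5COOH) = 0.1429 x 0.02991 = 0.004274 mol; V(KOH) at equivalence = 0.004274/0.08803 = 0.04855 L.
At equivalence all the acid is converted to C6H5COO-; total volume = 0.02991 + 0.04855 = 0.07846 L, so [C6H5COO-] = 0.004274/0.07846 = 0.05447 M.
Kb = Kw/Ka = 1.0e-14 / 6.3 x 10^-5 = 1.59e-10.
[OH^-] = sqrt(Kb x [C6H5COO-]) = sqrt(1.59e-10 x 0.05447) = 2.94e-6 M.
pOH = 5.53, so pH = 14.00 - 5.53 = 8.47.

8.47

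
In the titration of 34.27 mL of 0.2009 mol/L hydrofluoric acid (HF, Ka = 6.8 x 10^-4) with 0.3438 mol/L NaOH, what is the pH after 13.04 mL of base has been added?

Initial n(HF) = 0.2009 x 0.03427 = 0.006885 mol.
n(NaOH) added = 0.3438 x 0.01304 = 0.004483 mol, converting that many moles of HF to F-.
Remaining n(HF) = 0.002402 mol; n(F-) = 0.004483 mol.
By Henderson-Hasselbalch, pH = pKa + log([A^-]/[HA]) = 3.17 + log(0.004483/0.002402) = 3.17 + (+0.27) = 3.44.

3.44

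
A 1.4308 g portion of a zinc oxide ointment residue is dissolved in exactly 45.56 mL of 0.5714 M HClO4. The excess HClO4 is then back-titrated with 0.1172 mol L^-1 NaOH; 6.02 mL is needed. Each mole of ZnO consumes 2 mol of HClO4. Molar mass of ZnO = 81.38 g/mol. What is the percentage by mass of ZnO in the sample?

Total n(HClO4) added = 0.5714 x 0.04556 = 0.02603 mol.
n(NaOH) used = 0.1172 x 0.006020 = 0.0007055 mol, which equals the excess n(HClO4).
So n(HClO4) consumed by the sample = 0.02603 - 0.0007055 = 0.02533 mol.
n(ZnO) = 0.02533 / 2 = 0.01266 mol.
mass ZnO = 0.01266 x 81.38 = 1.031 g, so %ZnO = 1.031/1.4308 x 100 = 72.0%.

72.0%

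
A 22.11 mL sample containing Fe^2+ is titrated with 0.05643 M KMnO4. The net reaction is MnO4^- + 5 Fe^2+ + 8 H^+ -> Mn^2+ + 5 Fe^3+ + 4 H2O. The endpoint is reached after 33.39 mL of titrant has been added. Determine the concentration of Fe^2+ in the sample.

n(KMnO4) = 0.05643 x 0.03339 = 0.001884 mol.
From the balanced equation, 1 mol KMnO4 reacts with 5 mol Fe^2+, so n(Fe^2+) = 0.001884 x 5/1 = 0.009421 mol.
[Fe^2+] = 0.009421 / 0.02211 L = 0.426 M.

0.426 M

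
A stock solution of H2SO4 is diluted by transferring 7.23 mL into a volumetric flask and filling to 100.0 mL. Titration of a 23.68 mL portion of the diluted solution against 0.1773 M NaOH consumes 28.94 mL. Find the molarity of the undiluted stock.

n(NaOH) = 0.1773 x 0.02894 = 0.005131 mol.
n(H2SO4) in the aliquot = 0.005131 x 1/2 = 0.002566 mol.
[diluted H2SO4] = 0.002566 / 0.02368 = 0.1083 M.
Dilution factor = 100.0/7.230 = 13.83, so [stock] = 0.1083 x 13.83 = 1.50 M.

1.50 M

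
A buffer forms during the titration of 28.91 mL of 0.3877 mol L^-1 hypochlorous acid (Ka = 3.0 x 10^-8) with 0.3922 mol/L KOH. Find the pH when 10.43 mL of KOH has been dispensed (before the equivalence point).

Initial n(HClO) = 0.3877 x 0.02891 = 0.01121 mol.
n(KOH) added = 0.3922 x 0.01043 = 0.004091 mol, converting that many moles of HClO to ClO-.
Remaining n(HClO) = 0.007118 mol; n(ClO-) = 0.004091 mol.
By Henderson-Hasselbalch, pH = pKa + log([A^-]/[HA]) = 7.52 + log(0.004091/0.007118) = 7.52 + (-0.24) = 7.28.

7.28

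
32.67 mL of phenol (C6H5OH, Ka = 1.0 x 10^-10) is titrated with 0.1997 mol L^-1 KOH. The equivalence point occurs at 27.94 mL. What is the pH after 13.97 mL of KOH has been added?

10.00

13.97 mL is exactly half the equivalence volume (27.94/2), i.e. the half-equivalence point.
There, n(HA) = n(A^-), so pH = pKa = -log(1.0 x 10^-10) = 10.00.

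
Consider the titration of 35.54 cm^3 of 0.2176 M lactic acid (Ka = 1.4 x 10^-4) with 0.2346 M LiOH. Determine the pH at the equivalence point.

8.45

n(HC3H5O3) = 0.2176 x 0.03554 = 0.007734 mol; V(LiOH) at equivalence = 0.007734/0.2346 = 0.03296 L.
At equivalence all the acid is converted to C3H5O3-; total volume = 0.03554 + 0.03296 = 0.06850 L, so [C3H5O3-] = 0.007734/0.06850 = 0.1129 M.
Kb = Kw/Ka = 1.0e-14 / 1.4 x 10^-4 = 7.14e-11.
[OH^-] = sqrt(Kb x [C3H5O3-]) = sqrt(7.14e-11 x 0.1129) = 2.84e-6 M.
pOH = 5.55, so pH = 14.00 - 5.55 = 8.45.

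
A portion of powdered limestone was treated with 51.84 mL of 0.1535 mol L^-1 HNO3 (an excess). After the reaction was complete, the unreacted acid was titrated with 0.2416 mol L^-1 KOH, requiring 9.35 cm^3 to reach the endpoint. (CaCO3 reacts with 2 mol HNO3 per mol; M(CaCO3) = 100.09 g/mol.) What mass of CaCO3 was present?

Total n(HNO3) added = 0.1535 x 0.05184 = 0.007957 mol.
n(KOH) used = 0.2416 x 0.009350 = 0.002259 mol, which equals the excess n(HNO3).
So n(HNO3) consumed by the sample = 0.007957 - 0.002259 = 0.005698 mol.
n(CaCO3) = 0.005698 / 2 = 0.002849 mol.
mass = 0.002849 mol x 100.09 g/mol = 0.285 g.

0.285 g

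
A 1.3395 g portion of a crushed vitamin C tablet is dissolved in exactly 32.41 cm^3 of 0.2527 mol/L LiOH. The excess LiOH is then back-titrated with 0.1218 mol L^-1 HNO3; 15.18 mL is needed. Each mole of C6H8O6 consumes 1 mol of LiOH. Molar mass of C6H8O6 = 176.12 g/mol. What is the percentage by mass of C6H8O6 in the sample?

Total n(LiOH) added = 0.2527 x 0.03241 = 0.008190 mol.
n(HNO3) used = 0.1218 x 0.01518 = 0.001849 mol, which equals the excess n(LiOH).
So n(LiOH) consumed by the sample = 0.008190 - 0.001849 = 0.006341 mol.
n(C6H8O6) = 0.006341 / 1 = 0.006341 mol.
mass C6H8O6 = 0.006341 x 176.12 = 1.117 g, so %C6H8O6 = 1.117/1.3395 x 100 = 83.4%.

83.4%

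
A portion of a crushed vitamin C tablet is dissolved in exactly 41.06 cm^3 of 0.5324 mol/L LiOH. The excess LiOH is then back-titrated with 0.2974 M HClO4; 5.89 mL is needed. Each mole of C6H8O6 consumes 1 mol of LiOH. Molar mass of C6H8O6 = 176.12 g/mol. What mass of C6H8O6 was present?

3.54 g

Total n(LiOH) added = 0.5324 x 0.04106 = 0.02186 mol.
n(HClO4) used = 0.2974 x 0.005890 = 0.001752 mol, which equals the excess n(LiOH).
So n(LiOH) consumed by the sample = 0.02186 - 0.001752 = 0.02011 mol.
n(C6H8O6) = 0.02011 / 1 = 0.02011 mol.
mass = 0.02011 mol x 176.12 g/mol = 3.54 g.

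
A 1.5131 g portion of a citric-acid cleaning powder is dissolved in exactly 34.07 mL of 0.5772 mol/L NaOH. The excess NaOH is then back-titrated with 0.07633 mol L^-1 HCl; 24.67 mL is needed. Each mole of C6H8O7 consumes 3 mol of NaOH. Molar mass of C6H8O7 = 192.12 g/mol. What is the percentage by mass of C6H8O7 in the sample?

Total n(NaOH) added = 0.5772 x 0.03407 = 0.01967 mol.
n(HCl) used = 0.07633 x 0.02467 = 0.001883 mol, which equals the excess n(NaOH).
So n(NaOH) consumed by the sample = 0.01967 - 0.001883 = 0.01778 mol.
n(C6H8O7) = 0.01778 / 3 = 0.005927 mol.
mass C6H8O7 = 0.005927 x 192.12 = 1.139 g, so %C6H8O7 = 1.139/1.5131 x 100 = 75.3%.

75.3%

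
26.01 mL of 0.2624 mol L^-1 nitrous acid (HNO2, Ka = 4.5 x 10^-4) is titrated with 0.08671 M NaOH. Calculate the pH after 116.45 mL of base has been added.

12.36

n(acid) = 0.2624 x 0.02601 = 0.006825 mol; n(NaOH) added = 0.08671 x 0.1164 = 0.01010 mol.
Base is in excess by 0.01010 - 0.006825 = 0.003272 mol in a total volume of 0.1425 L.
[OH^-] = 0.003272/0.1425 = 0.02297 M, so pOH = 1.64 and pH = 14.00 - 1.64 = 12.36.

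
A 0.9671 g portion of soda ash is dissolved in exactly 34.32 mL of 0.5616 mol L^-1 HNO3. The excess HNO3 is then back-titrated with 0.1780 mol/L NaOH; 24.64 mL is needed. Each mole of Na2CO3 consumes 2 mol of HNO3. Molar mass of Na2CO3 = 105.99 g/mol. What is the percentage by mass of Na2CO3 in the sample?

Total n(HNO3) added = 0.5616 x 0.03432 = 0.01927 mol.
n(NaOH) used = 0.1780 x 0.02464 = 0.004386 mol, which equals the excess n(HNO3).
So n(HNO3) consumed by the sample = 0.01927 - 0.004386 = 0.01489 mol.
n(Na2CO3) = 0.01489 / 2 = 0.007444 mol.
mass Na2CO3 = 0.007444 x 105.99 = 0.7890 g, so %Na2CO3 = 0.7890/0.9671 x 100 = 81.6%.

81.6%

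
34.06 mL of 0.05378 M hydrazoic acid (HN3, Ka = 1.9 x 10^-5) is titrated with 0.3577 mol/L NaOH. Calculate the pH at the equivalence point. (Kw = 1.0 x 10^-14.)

n(HN3) = 0.05378 x 0.03406 = 0.001832 mol; V(NaOH) at equivalence = 0.001832/0.3577 = 0.005121 L.
At equivalence all the acid is converted to N3-; total volume = 0.03406 + 0.005121 = 0.03918 L, so [N3-] = 0.001832/0.03918 = 0.04675 M.
Kb = Kw/Ka = 1.0e-14 / 1.9 x 10^-5 = 5.26e-10.
[OH^-] = sqrt(Kb x [N3-]) = sqrt(5.26e-10 x 0.04675) = 4.96e-6 M.
pOH = 5.30, so pH = 14.00 - 5.30 = 8.70.

8.70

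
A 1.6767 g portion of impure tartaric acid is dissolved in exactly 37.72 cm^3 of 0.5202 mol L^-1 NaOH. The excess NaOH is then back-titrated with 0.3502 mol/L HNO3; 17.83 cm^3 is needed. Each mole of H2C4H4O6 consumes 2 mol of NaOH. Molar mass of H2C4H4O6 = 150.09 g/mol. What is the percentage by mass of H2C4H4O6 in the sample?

59.9%

Total n(NaOH) added = 0.5202 x 0.03772 = 0.01962 mol.
n(HNO3) used = 0.3502 x 0.01783 = 0.006244 mol, which equals the excess n(NaOH).
So n(NaOH) consumed by the sample = 0.01962 - 0.006244 = 0.01338 mol.
n(H2C4H4O6) = 0.01338 / 2 = 0.006689 mol.
mass H2C4H4O6 = 0.006689 x 150.09 = 1.004 g, so %H2C4H4O6 = 1.004/1.6767 x 100 = 59.9%.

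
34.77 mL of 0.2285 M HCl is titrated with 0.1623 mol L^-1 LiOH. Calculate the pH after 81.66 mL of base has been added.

n(acid) = 0.2285 x 0.03477 = 0.007945 mol; n(LiOH) added = 0.1623 x 0.08166 = 0.01325 mol.
Base is in excess by 0.01325 - 0.007945 = 0.005308 mol in a total volume of 0.1164 L.
[OH^-] = 0.005308/0.1164 = 0.04559 M, so pOH = 1.34 and pH = 14.00 - 1.34 = 12.66.

12.66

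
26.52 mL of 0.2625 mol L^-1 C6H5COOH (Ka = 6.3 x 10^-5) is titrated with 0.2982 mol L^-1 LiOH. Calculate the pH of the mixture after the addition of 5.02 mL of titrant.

3.64

Initial n(C6H5COOH) = 0.2625 x 0.02652 = 0.006961 mol.
n(LiOH) added = 0.2982 x 0.005020 = 0.001497 mol, converting that many moles of C6H5COOH to C6H5COO-.
Remaining n(C6H5COOH) = 0.005465 mol; n(C6H5COO-) = 0.001497 mol.
By Henderson-Hasselbalch, pH = pKa + log([A^-]/[HA]) = 4.20 + log(0.001497/0.005465) = 4.20 + (-0.56) = 3.64.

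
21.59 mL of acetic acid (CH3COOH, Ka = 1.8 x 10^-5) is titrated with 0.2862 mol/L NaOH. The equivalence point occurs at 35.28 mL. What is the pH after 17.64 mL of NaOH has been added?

17.64 mL is exactly half the equivalence volume (35.28/2), i.e. the half-equivalence point.
There, n(HA) = n(A^-), so pH = pKa = -log(1.8 x 10^-5) = 4.74.

4.74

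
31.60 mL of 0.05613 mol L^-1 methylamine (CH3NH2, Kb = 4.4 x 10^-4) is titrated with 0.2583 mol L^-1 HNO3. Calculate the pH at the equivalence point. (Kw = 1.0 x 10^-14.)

5.99

n(CH3NH2) = 0.05613 x 0.03160 = 0.001774 mol; V(HNO3) at equivalence = 0.001774/0.2583 = 0.006867 L.
At equivalence the base is fully converted to CH3NH3+; total volume = 0.03847 L, so [CH3NH3+] = 0.001774/0.03847 = 0.04611 M.
Ka(CH3NH3+) = Kw/Kb = 1.0e-14 / 4.4 x 10^-4 = 2.27e-11.
[H^+] = sqrt(Ka x [CH3NH3+]) = sqrt(2.27e-11 x 0.04611) = 1.02e-6 M.
pH = -log(1.02e-6) = 5.99.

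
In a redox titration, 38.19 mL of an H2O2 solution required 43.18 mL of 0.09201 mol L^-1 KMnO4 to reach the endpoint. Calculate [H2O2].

0.260 M

n(KMnO4) = 0.09201 x 0.04318 = 0.003973 mol.
From the balanced equation, 2 mol KMnO4 reacts with 5 mol H2O2, so n(H2O2) = 0.003973 x 5/2 = 0.009932 mol.
[H2O2] = 0.009932 / 0.03819 L = 0.260 M.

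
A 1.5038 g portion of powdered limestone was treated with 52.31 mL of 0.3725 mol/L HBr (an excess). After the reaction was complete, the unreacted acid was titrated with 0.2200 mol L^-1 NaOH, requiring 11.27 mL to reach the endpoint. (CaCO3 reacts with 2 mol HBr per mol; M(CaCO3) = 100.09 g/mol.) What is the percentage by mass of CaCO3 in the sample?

56.6%

Total n(HBr) added = 0.3725 x 0.05231 = 0.01949 mol.
n(NaOH) used = 0.2200 x 0.01127 = 0.002479 mol, which equals the excess n(HBr).
So n(HBr) consumed by the sample = 0.01949 - 0.002479 = 0.01701 mol.
n(CaCO3) = 0.01701 / 2 = 0.008503 mol.
mass CaCO3 = 0.008503 x 100.09 = 0.8511 g, so %CaCO3 = 0.8511/1.5038 x 100 = 56.6%.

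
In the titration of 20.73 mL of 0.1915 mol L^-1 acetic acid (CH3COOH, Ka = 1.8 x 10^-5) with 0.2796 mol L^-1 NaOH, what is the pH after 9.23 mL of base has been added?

5.01

Initial n(CH3COOH) = 0.1915 x 0.02073 = 0.003970 mol.
n(NaOH) added = 0.2796 x 0.009230 = 0.002581 mol, converting that many moles of CH3COOH to CH3COO-.
Remaining n(CH3COOH) = 0.001389 mol; n(CH3COO-) = 0.002581 mol.
By Henderson-Hasselbalch, pH = pKa + log([A^-]/[HA]) = 4.74 + log(0.002581/0.001389) = 4.74 + (+0.27) = 5.01.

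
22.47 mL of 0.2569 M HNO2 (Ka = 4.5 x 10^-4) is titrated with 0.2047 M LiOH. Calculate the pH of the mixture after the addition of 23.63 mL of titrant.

Initial n(HNO2) = 0.2569 x 0.02247 = 0.005773 mol.
n(LiOH) added = 0.2047 x 0.02363 = 0.004837 mol, converting that many moles of HNO2 to NO2-.
Remaining n(HNO2) = 0.0009355 mol; n(NO2-) = 0.004837 mol.
By Henderson-Hasselbalch, pH = pKa + log([A^-]/[HA]) = 3.35 + log(0.004837/0.0009355) = 3.35 + (+0.71) = 4.06.

4.06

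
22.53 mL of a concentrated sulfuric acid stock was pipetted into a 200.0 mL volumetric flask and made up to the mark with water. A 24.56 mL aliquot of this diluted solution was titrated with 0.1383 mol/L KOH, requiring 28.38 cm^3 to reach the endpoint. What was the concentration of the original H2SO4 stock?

0.709 M

n(KOH) = 0.1383 x 0.02838 = 0.003925 mol.
n(H2SO4) in the aliquot = 0.003925 x 1/2 = 0.001962 mol.
[diluted H2SO4] = 0.001962 / 0.02456 = 0.07991 M.
Dilution factor = 200.0/22.53 = 8.877, so [stock] = 0.07991 x 8.877 = 0.709 M.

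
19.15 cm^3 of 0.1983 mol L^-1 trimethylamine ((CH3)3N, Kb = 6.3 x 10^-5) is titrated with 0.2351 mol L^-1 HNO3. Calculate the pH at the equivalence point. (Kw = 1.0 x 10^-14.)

5.38

n((CH3)3N) = 0.1983 x 0.01915 = 0.003797 mol; V(HNO3) at equivalence = 0.003797/0.2351 = 0.01615 L.
At equivalence the base is fully converted to (CH3)3NH+; total volume = 0.03530 L, so [(CH3)3NH+] = 0.003797/0.03530 = 0.1076 M.
Ka((CH3)3NH+) = Kw/Kb = 1.0e-14 / 6.3 x 10^-5 = 1.59e-10.
[H^+] = sqrt(Ka x [(CH3)3NH+]) = sqrt(1.59e-10 x 0.1076) = 4.13e-6 M.
pH = -log(4.13e-6) = 5.38.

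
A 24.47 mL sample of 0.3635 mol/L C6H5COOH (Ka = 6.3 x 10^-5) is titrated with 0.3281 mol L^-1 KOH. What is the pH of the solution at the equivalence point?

n(C6H5COOH) = 0.3635 x 0.02447 = 0.008895 mol; V(KOH) at equivalence = 0.008895/0.3281 = 0.02711 L.
At equivalence all the acid is converted to C6H5COO-; total volume = 0.02447 + 0.02711 = 0.05158 L, so [C6H5COO-] = 0.008895/0.05158 = 0.1724 M.
Kb = Kw/Ka = 1.0e-14 / 6.3 x 10^-5 = 1.59e-10.
[OH^-] = sqrt(Kb x [C6H5COO-]) = sqrt(1.59e-10 x 0.1724) = 5.23e-6 M.
pOH = 5.28, so pH = 14.00 - 5.28 = 8.72.

8.72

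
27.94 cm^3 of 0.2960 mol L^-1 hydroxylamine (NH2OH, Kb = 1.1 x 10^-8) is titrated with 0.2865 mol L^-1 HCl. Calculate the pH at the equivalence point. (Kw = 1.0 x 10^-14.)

n(NH2OH) = 0.2960 x 0.02794 = 0.008270 mol; V(HCl) at equivalence = 0.008270/0.2865 = 0.02887 L.
At equivalence the base is fully converted to NH3OH+; total volume = 0.05681 L, so [NH3OH+] = 0.008270/0.05681 = 0.1456 M.
Ka(NH3OH+) = Kw/Kb = 1.0e-14 / 1.1 x 10^-8 = 9.09e-7.
[H^+] = sqrt(Ka x [NH3OH+]) = sqrt(9.09e-7 x 0.1456) = 0.000364 M.
pH = -log(0.000364) = 3.44.

3.44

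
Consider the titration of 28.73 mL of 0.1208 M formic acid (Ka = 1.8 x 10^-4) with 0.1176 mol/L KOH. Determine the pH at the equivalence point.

n(HCOOH) = 0.1208 x 0.02873 = 0.003471 mol; V(KOH) at equivalence = 0.003471/0.1176 = 0.02951 L.
At equivalence all the acid is converted to HCOO-; total volume = 0.02873 + 0.02951 = 0.05824 L, so [HCOO-] = 0.003471/0.05824 = 0.05959 M.
Kb = Kw/Ka = 1.0e-14 / 1.8 x 10^-4 = 5.56e-11.
[OH^-] = sqrt(Kb x [HCOO-]) = sqrt(5.56e-11 x 0.05959) = 1.82e-6 M.
pOH = 5.74, so pH = 14.00 - 5.74 = 8.26.

8.26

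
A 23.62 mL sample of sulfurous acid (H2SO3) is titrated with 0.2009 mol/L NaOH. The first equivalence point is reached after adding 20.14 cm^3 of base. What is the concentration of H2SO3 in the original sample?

0.171 M

n(NaOH) = 0.2009 x 0.02014 = 0.004046 mol.
At the first equivalence point, 1 mol OH^- react per mol H2SO3, so n(H2SO3) = 0.004046 / 1 = 0.004046 mol.
[H2SO3] = 0.004046 / 0.02362 L = 0.171 M.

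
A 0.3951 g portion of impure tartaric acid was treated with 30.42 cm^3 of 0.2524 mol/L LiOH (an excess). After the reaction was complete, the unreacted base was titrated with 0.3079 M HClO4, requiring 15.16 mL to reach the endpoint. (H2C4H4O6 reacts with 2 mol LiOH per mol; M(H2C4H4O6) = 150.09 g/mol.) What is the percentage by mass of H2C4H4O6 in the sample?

Total n(LiOH) added = 0.2524 x 0.03042 = 0.007678 mol.
n(HClO4) used = 0.3079 x 0.01516 = 0.004668 mol, which equals the excess n(LiOH).
So n(LiOH) consumed by the sample = 0.007678 - 0.004668 = 0.003010 mol.
n(H2C4H4O6) = 0.003010 / 2 = 0.001505 mol.
mass H2C4H4O6 = 0.001505 x 150.09 = 0.2259 g, so %H2C4H4O6 = 0.2259/0.3951 x 100 = 57.2%.

57.2%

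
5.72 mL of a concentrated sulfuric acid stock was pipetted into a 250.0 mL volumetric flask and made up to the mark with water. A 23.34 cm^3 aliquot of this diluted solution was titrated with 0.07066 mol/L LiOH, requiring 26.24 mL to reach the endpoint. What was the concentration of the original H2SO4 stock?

1.74 M

n(LiOH) = 0.07066 x 0.02624 = 0.001854 mol.
n(H2SO4) in the aliquot = 0.001854 x 1/2 = 0.0009271 mol.
[diluted H2SO4] = 0.0009271 / 0.02334 = 0.03972 M.
Dilution factor = 250.0/5.720 = 43.71, so [stock] = 0.03972 x 43.71 = 1.74 M.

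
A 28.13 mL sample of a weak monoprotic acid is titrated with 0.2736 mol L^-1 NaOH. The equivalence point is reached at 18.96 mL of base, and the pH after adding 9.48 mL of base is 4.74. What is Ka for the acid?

9.48 mL is half of the equivalence volume, so this is the half-equivalence point where [HA] = [A^-].
At half-equivalence pH = pKa, so pKa = 4.74.
Ka = 10^(-4.74) = 1.8 x 10^-5.

1.8 x 10^-5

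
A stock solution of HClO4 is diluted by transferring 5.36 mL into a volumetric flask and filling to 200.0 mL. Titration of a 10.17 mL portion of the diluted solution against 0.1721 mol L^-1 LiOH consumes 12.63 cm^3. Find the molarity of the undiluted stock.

n(LiOH) = 0.1721 x 0.01263 = 0.002174 mol.
n(HClO4) in the aliquot = 0.002174 mol.
[diluted HClO4] = 0.002174 / 0.01017 = 0.2137 M.
Dilution factor = 200.0/5.360 = 37.31, so [stock] = 0.2137 x 37.31 = 7.97 M.

7.97 M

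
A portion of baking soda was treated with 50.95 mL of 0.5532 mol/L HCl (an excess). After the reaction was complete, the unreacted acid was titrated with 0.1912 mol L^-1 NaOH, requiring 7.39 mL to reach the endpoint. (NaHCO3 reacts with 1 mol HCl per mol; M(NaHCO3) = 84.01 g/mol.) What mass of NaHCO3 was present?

2.25 g

Total n(HCl) added = 0.5532 x 0.05095 = 0.02819 mol.
n(NaOH) used = 0.1912 x 0.007390 = 0.001413 mol, which equals the excess n(HCl).
So n(HCl) consumed by the sample = 0.02819 - 0.001413 = 0.02677 mol.
n(NaHCO3) = 0.02677 / 1 = 0.02677 mol.
mass = 0.02677 mol x 84.01 g/mol = 2.25 g.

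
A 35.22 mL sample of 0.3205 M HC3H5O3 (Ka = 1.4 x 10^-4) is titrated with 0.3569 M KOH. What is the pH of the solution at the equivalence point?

n(HC3H5O3) = 0.3205 x 0.03522 = 0.01129 mol; V(KOH) at equivalence = 0.01129/0.3569 = 0.03163 L.
At equivalence all the acid is converted to C3H5O3-; total volume = 0.03522 + 0.03163 = 0.06685 L, so [C3H5O3-] = 0.01129/0.06685 = 0.1689 M.
Kb = Kw/Ka = 1.0e-14 / 1.4 x 10^-4 = 7.14e-11.
[OH^-] = sqrt(Kb x [C3H5O3-]) = sqrt(7.14e-11 x 0.1689) = 3.47e-6 M.
pOH = 5.46, so pH = 14.00 - 5.46 = 8.54.

8.54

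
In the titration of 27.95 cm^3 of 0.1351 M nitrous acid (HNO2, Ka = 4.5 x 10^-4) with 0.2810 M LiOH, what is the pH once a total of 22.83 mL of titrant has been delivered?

12.72

n(acid) = 0.1351 x 0.02795 = 0.003776 mol; n(LiOH) added = 0.2810 x 0.02283 = 0.006415 mol.
Base is in excess by 0.006415 - 0.003776 = 0.002639 mol in a total volume of 0.05078 L.
[OH^-] = 0.002639/0.05078 = 0.05197 M, so pOH = 1.28 and pH = 14.00 - 1.28 = 12.72.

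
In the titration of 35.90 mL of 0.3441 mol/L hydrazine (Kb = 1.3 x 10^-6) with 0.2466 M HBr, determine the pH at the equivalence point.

n(N2H4) = 0.3441 x 0.03590 = 0.01235 mol; V(HBr) at equivalence = 0.01235/0.2466 = 0.05009 L.
At equivalence the base is fully converted to N2H5+; total volume = 0.08599 L, so [N2H5+] = 0.01235/0.08599 = 0.1437 M.
Ka(N2H5+) = Kw/Kb = 1.0e-14 / 1.3 x 10^-6 = 7.69e-9.
[H^+] = sqrt(Ka x [N2H5+]) = sqrt(7.69e-9 x 0.1437) = 3.32e-5 M.
pH = -log(3.32e-5) = 4.48.

4.48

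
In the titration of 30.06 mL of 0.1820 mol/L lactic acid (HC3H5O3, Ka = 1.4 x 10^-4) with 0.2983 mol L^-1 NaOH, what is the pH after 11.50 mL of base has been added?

Initial n(HC3H5O3) = 0.1820 x 0.03006 = 0.005471 mol.
n(NaOH) added = 0.2983 x 0.01150 = 0.003430 mol, converting that many moles of HC3H5O3 to C3H5O3-.
Remaining n(HC3H5O3) = 0.002040 mol; n(C3H5O3-) = 0.003430 mol.
By Henderson-Hasselbalch, pH = pKa + log([A^-]/[HA]) = 3.85 + log(0.003430/0.002040) = 3.85 + (+0.23) = 4.08.

4.08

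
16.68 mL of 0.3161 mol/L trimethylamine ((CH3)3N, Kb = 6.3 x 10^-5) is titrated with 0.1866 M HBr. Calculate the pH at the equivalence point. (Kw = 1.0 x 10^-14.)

n((CH3)3N) = 0.3161 x 0.01668 = 0.005273 mol; V(HBr) at equivalence = 0.005273/0.1866 = 0.02826 L.
At equivalence the base is fully converted to (CH3)3NH+; total volume = 0.04494 L, so [(CH3)3NH+] = 0.005273/0.04494 = 0.1173 M.
Ka((CH3)3NH+) = Kw/Kb = 1.0e-14 / 6.3 x 10^-5 = 1.59e-10.
[H^+] = sqrt(Ka x [(CH3)3NH+]) = sqrt(1.59e-10 x 0.1173) = 4.32e-6 M.
pH = -log(4.32e-6) = 5.36.

5.36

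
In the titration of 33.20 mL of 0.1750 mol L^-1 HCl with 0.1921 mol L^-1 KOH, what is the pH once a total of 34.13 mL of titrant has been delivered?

n(acid) = 0.1750 x 0.03320 = 0.005810 mol; n(KOH) added = 0.1921 x 0.03413 = 0.006556 mol.
Base is in excess by 0.006556 - 0.005810 = 0.0007464 mol in a total volume of 0.06733 L.
[OH^-] = 0.0007464/0.06733 = 0.01109 M, so pOH = 1.96 and pH = 14.00 - 1.96 = 12.04.

12.04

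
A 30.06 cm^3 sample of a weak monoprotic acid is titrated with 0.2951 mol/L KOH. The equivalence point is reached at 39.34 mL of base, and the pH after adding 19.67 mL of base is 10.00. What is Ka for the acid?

19.67 mL is half of the equivalence volume, so this is the half-equivalence point where [HA] = [A^-].
At half-equivalence pH = pKa, so pKa = 10.00.
Ka = 10^(-10.00) = 1.0 x 10^-10.

1.0 x 10^-10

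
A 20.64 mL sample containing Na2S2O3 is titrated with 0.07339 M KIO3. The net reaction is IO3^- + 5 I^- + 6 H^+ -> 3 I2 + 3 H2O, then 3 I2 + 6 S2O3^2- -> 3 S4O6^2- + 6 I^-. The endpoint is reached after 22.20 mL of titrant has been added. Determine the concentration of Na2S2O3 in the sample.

0.474 M

n(KIO3) = 0.07339 x 0.02220 = 0.001629 mol.
From the balanced equation, 1 mol KIO3 reacts with 6 mol Na2S2O3, so n(Na2S2O3) = 0.001629 x 6/1 = 0.009776 mol.
[Na2S2O3] = 0.009776 / 0.02064 L = 0.474 M.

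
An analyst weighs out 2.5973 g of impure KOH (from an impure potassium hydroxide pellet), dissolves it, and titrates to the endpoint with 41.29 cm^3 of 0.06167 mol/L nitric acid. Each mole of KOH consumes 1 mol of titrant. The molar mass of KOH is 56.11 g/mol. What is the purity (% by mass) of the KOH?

n(HNO3) = 0.06167 x 0.04129 = 0.002546 mol.
n(KOH) = 0.002546 / 1 = 0.002546 mol.
mass of KOH = 0.002546 x 56.11 = 0.1429 g.
% purity = 0.1429 / 2.5973 x 100 = 5.50%.

5.50%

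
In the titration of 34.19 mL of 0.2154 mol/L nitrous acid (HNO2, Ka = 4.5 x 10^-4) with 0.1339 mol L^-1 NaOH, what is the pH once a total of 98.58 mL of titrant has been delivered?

n(acid) = 0.2154 x 0.03419 = 0.007365 mol; n(NaOH) added = 0.1339 x 0.09858 = 0.01320 mol.
Base is in excess by 0.01320 - 0.007365 = 0.005835 mol in a total volume of 0.1328 L.
[OH^-] = 0.005835/0.1328 = 0.04395 M, so pOH = 1.36 and pH = 14.00 - 1.36 = 12.64.

12.64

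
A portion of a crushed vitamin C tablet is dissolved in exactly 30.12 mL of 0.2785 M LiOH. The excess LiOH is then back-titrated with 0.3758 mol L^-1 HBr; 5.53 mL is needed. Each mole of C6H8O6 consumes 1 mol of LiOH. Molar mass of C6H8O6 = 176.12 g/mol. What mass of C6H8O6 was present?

1.11 g

Total n(LiOH) added = 0.2785 x 0.03012 = 0.008388 mol.
n(HBr) used = 0.3758 x 0.005530 = 0.002078 mol, which equals the excess n(LiOH).
So n(LiOH) consumed by the sample = 0.008388 - 0.002078 = 0.006310 mol.
n(C6H8O6) = 0.006310 / 1 = 0.006310 mol.
mass = 0.006310 mol x 176.12 g/mol = 1.11 g.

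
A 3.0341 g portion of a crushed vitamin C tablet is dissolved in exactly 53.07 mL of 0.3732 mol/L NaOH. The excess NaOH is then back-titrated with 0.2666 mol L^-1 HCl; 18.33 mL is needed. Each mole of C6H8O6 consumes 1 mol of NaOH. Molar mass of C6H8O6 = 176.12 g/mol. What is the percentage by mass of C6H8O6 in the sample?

Total n(NaOH) added = 0.3732 x 0.05307 = 0.01981 mol.
n(HCl) used = 0.2666 x 0.01833 = 0.004887 mol, which equals the excess n(NaOH).
So n(NaOH) consumed by the sample = 0.01981 - 0.004887 = 0.01492 mol.
n(C6H8O6) = 0.01492 / 1 = 0.01492 mol.
mass C6H8O6 = 0.01492 x 176.12 = 2.628 g, so %C6H8O6 = 2.628/3.0341 x 100 = 86.6%.

86.6%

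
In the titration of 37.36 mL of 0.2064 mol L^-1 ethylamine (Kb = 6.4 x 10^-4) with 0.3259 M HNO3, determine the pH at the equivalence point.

n(C2H5NH2) = 0.2064 x 0.03736 = 0.007711 mol; V(HNO3) at equivalence = 0.007711/0.3259 = 0.02366 L.
At equivalence the base is fully converted to C2H5NH3+; total volume = 0.06102 L, so [C2H5NH3+] = 0.007711/0.06102 = 0.1264 M.
Ka(C2H5NH3+) = Kw/Kb = 1.0e-14 / 6.4 x 10^-4 = 1.56e-11.
[H^+] = sqrt(Ka x [C2H5NH3+]) = sqrt(1.56e-11 x 0.1264) = 1.41e-6 M.
pH = -log(1.41e-6) = 5.85.

5.85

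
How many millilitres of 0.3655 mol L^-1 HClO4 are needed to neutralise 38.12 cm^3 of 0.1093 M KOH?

11.4 mL

n(KOH) = 0.1093 mol/L x 0.03812 L = 0.004167 mol.
At equivalence n(HClO4) = n(KOH) = 0.004167 mol.
V(HClO4) = 0.004167 / 0.3655 = 0.01140 L = 11.4 mL.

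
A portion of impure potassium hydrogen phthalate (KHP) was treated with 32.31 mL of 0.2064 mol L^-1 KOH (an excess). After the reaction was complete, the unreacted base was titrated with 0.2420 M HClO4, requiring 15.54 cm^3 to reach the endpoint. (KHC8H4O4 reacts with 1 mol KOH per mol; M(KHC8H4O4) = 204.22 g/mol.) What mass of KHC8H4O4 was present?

0.594 g

Total n(KOH) added = 0.2064 x 0.03231 = 0.006669 mol.
n(HClO4) used = 0.2420 x 0.01554 = 0.003761 mol, which equals the excess n(KOH).
So n(KOH) consumed by the sample = 0.006669 - 0.003761 = 0.002908 mol.
n(KHC8H4O4) = 0.002908 / 1 = 0.002908 mol.
mass = 0.002908 mol x 204.22 g/mol = 0.594 g.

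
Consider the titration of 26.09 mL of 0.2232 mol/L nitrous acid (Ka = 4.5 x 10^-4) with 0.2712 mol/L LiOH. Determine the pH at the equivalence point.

8.22

n(HNO2) = 0.2232 x 0.02609 = 0.005823 mol; V(LiOH) at equivalence = 0.005823/0.2712 = 0.02147 L.
At equivalence all the acid is converted to NO2-; total volume = 0.02609 + 0.02147 = 0.04756 L, so [NO2-] = 0.005823/0.04756 = 0.1224 M.
Kb = Kw/Ka = 1.0e-14 / 4.5 x 10^-4 = 2.22e-11.
[OH^-] = sqrt(Kb x [NO2-]) = sqrt(2.22e-11 x 0.1224) = 1.65e-6 M.
pOH = 5.78, so pH = 14.00 - 5.78 = 8.22.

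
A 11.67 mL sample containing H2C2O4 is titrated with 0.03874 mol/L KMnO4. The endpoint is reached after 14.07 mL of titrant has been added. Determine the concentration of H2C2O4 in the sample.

0.117 M

n(KMnO4) = 0.03874 x 0.01407 = 0.0005451 mol.
From the balanced equation, 2 mol KMnO4 reacts with 5 mol H2C2O4, so n(H2C2O4) = 0.0005451 x 5/2 = 0.001363 mol.
[H2C2O4] = 0.001363 / 0.01167 L = 0.117 M.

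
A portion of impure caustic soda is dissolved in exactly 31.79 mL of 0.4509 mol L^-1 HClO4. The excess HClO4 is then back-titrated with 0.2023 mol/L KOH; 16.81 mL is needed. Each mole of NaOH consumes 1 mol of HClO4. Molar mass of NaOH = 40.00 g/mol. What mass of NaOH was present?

Total n(HClO4) added = 0.4509 x 0.03179 = 0.01433 mol.
n(KOH) used = 0.2023 x 0.01681 = 0.003401 mol, which equals the excess n(HClO4).
So n(HClO4) consumed by the sample = 0.01433 - 0.003401 = 0.01093 mol.
n(NaOH) = 0.01093 / 1 = 0.01093 mol.
mass = 0.01093 mol x 40.00 g/mol = 0.437 g.

0.437 g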